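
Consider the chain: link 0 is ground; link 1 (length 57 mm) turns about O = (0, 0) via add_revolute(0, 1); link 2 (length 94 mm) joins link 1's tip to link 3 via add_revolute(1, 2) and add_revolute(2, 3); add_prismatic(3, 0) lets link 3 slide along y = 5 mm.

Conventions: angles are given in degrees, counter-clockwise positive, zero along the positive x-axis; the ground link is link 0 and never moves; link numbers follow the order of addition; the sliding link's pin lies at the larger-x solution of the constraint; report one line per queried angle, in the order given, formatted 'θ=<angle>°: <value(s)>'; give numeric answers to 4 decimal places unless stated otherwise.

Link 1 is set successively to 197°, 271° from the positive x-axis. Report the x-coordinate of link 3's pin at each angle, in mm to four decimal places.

geometry: r = 57 mm, L = 94 mm, e = 5 mm
θ=197°: crank pin P = (r cos θ, r sin θ) = (-54.509371, -16.665187)
θ=197°: h = r sin θ − e = -16.665187 − 5 = -21.665187
θ=197°: x = r cos θ + √(L² − h²) = -54.509371 + 91.469228 = 36.959857
θ=271°: crank pin P = (r cos θ, r sin θ) = (0.994787, -56.991319)
θ=271°: h = r sin θ − e = -56.991319 − 5 = -61.991319
θ=271°: x = r cos θ + √(L² − h²) = 0.994787 + 70.661704 = 71.656491

θ=197°: 36.9599
θ=271°: 71.6565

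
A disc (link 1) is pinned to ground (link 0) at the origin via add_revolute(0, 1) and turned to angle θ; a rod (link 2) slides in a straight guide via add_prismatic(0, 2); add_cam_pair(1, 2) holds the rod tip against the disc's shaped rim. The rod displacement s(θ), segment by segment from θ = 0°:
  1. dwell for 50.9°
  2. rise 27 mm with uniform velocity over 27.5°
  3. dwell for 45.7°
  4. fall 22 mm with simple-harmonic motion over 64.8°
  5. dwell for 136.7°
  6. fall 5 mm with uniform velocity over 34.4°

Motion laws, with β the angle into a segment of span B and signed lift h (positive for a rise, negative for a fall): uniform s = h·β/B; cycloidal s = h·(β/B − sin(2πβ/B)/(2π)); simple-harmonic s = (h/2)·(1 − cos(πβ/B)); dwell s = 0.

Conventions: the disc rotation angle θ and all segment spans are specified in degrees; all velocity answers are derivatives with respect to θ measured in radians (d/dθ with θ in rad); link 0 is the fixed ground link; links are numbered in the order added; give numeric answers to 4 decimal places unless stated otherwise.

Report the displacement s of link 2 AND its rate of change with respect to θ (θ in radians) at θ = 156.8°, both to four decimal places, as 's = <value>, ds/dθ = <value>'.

segment 1 (0° to 50.9°, dwell): s unchanged at 0.0000
segment 2 (50.9° to 78.4°, uniform, h = 27) is passed completely: s = 0.0000 + (27) = 27.0000
segment 3 (78.4° to 124.1°, dwell): s unchanged at 27.0000
θ = 156.8° falls in segment 4 (124.1° to 188.9°, simple-harmonic, h = -22): β = 156.8 − 124.1 = 32.7°, B = 64.8°; Δs = -22/2·(1 − cos(π·0.5046)) = -11.1600; s = 27.0000 − 11.1600 = 15.8400
velocity in seg [124.1°–188.9°] (simple-harmonic), θ in radians: β = 32.7° = 0.5707 rad, B = 64.8° = 1.1310 rad; ds/dθ = (πh/(2B)) sin(πβ/B) = (π·(-22)/(2·1.1310)) sin(π·0.5046) = -30.552324 mm/rad

s = 15.8400, ds/dθ = -30.5523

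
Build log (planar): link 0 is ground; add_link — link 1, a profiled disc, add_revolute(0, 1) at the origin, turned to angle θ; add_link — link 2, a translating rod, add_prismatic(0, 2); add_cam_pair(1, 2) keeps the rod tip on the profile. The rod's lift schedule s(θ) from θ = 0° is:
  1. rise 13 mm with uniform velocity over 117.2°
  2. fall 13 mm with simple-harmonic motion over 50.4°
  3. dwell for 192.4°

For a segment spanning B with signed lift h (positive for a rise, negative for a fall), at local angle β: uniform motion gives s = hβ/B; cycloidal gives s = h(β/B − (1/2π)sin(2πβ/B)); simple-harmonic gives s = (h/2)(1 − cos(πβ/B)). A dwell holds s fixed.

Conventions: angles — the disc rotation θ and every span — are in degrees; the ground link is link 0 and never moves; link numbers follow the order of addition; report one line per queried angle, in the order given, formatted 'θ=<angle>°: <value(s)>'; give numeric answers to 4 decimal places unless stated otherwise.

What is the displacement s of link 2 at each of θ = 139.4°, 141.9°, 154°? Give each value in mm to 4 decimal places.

seg 1 [0°–117.2°] uniform, h=13: full span → s += 13 → s = 13.0000
seg 2 [117.2°–167.6°] simple-harmonic, h=-13: θ=139.4° here. β=22.2, B=50.4. -13/2·(1 − cos(π·0.4405)) = -5.2916 → s = 7.7084
seg 2 [117.2°–167.6°] simple-harmonic, h=-13: θ=141.9° here. β=24.7, B=50.4. -13/2·(1 − cos(π·0.4901)) = -6.2974 → s = 6.7026
seg 2 [117.2°–167.6°] simple-harmonic, h=-13: θ=154° here. β=36.8, B=50.4. -13/2·(1 − cos(π·0.7302)) = -10.8010 → s = 2.1990

θ=139.4°: 7.7084
θ=141.9°: 6.7026
θ=154°: 2.1990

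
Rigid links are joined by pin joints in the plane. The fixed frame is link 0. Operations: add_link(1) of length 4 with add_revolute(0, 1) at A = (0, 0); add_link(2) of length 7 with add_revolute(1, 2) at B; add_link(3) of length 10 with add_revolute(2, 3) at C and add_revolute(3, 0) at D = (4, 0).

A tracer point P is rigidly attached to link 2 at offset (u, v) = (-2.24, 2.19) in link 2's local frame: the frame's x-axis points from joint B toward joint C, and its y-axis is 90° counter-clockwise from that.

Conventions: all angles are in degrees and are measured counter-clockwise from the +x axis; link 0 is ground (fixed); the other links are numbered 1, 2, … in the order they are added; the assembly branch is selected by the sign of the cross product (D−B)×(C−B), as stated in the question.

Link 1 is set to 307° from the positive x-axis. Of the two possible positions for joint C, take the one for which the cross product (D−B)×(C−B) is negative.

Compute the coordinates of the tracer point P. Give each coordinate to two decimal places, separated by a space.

A=(0,0), D=(4.00,0)
B = A + 4.00·(cos307°, sin307°) = (2.4073, -3.1945)
|BD| = 3.5696
circle(B,7.00) ∩ circle(D,10.00): a=-5.3589, h=4.5036
  candidates: C₊=(-4.0143,-5.9809) cross=16.076; C₋=(4.0465,-9.9999) cross=-16.076
  branch - wants cross < 0 → take C=(4.0465,-9.9999) (cross=-16.076)
ex = (C−B)/|BC| = (0.2342,-0.9722); ey = (0.9722,0.2342)
P = B + -2.24·ex + 2.19·ey = (4.0118,-0.5040)

4.01 -0.50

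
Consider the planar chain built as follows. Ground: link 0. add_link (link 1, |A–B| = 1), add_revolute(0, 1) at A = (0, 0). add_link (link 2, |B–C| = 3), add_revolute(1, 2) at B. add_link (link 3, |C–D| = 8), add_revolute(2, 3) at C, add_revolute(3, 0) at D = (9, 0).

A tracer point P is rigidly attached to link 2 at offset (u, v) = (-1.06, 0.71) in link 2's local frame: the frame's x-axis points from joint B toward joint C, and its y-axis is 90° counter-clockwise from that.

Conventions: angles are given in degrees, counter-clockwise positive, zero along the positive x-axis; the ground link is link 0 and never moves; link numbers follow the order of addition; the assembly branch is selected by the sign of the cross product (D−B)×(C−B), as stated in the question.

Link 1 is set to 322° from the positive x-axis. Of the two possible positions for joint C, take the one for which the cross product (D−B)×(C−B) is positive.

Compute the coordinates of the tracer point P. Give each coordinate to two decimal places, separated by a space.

A=(0,0), D=(9.00,0)
B = A + 1.00·(cos322°, sin322°) = (0.7880, -0.6157)
|BD| = 8.2350
circle(B,3.00) ∩ circle(D,8.00): a=0.7781, h=2.8973
  candidates: C₊=(1.3474,2.3317) cross=23.860; C₋=(1.7806,-3.4467) cross=-23.860
  branch + wants cross > 0 → take C=(1.3474,2.3317) (cross=23.860)
ex = (C−B)/|BC| = (0.1864,0.9825); ey = (-0.9825,0.1864)
P = B + -1.06·ex + 0.71·ey = (-0.1072,-1.5247)

-0.11 -1.52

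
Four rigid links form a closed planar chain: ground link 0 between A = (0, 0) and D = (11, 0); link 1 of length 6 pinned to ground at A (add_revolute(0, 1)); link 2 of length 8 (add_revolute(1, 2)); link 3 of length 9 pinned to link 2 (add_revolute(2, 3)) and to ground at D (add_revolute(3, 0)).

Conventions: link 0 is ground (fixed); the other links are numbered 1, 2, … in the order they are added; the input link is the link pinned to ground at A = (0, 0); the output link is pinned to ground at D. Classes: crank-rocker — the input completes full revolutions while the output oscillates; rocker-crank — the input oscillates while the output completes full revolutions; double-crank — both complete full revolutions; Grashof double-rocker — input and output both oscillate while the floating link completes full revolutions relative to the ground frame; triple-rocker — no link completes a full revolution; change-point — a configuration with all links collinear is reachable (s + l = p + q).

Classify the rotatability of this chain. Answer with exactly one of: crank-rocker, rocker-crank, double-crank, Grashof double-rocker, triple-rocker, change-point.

lengths: ground=11, input=6, coupler=8, output=9
sorted: s=6 (shortest), l=11 (longest), p+q=17
s + l = 17 vs p + q = 17
s + l = p + q → change-point (collinear configuration reachable)

change-point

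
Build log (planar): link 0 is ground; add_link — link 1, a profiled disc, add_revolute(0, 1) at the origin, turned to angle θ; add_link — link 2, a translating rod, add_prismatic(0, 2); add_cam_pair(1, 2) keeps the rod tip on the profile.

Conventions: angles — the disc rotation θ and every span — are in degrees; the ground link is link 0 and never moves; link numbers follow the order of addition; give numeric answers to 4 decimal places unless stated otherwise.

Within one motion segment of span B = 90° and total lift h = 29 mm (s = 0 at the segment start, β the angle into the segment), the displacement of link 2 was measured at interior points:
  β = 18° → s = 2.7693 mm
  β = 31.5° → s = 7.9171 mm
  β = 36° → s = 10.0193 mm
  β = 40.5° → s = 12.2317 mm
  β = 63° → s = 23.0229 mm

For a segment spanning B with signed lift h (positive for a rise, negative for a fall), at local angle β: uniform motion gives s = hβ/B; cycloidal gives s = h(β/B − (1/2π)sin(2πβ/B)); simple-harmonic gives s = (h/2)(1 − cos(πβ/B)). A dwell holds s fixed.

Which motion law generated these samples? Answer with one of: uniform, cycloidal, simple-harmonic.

candidates at β/B = r: uniform s = h·r (linear in β); cycloidal s = h·(r − sin(2πr)/(2π)); simple-harmonic s = (h/2)(1 − cos(πr))
β=18°: printed 2.7693 | uniform 5.8000, cycloidal 1.4104, simple-harmonic 2.7693
β=31.5°: printed 7.9171 | uniform 10.1500, cycloidal 6.4160, simple-harmonic 7.9171
β=36°: printed 10.0193 | uniform 11.6000, cycloidal 8.8871, simple-harmonic 10.0193
β=40.5°: printed 12.2317 | uniform 13.0500, cycloidal 11.6237, simple-harmonic 12.2317
β=63°: printed 23.0229 | uniform 20.3000, cycloidal 24.6896, simple-harmonic 23.0229
only one law matches every sample → simple-harmonic

simple-harmonic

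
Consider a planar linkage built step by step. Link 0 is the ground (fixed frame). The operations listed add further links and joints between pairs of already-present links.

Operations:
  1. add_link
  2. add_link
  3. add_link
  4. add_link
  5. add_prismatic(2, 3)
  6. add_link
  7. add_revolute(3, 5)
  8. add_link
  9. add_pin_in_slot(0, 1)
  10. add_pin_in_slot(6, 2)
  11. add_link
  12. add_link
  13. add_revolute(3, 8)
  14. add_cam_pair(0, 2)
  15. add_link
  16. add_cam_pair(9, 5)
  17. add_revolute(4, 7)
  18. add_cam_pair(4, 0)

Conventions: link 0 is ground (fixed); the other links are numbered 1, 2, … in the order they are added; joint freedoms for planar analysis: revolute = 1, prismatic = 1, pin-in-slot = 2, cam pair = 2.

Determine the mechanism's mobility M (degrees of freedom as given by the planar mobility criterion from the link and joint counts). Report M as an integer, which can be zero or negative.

(L,J1,J2)=(1,0,0); link0 fixed
link1: (2,0,0)
link2: (3,0,0)
link3: (4,0,0)
link4: (5,0,0)
P 2-3 [J1]: (5,1,0)
link5: (6,1,0)
R 3-5 [J1]: (6,2,0)
link6: (7,2,0)
PS 0-1 [J2]: (7,2,1)
PS 6-2 [J2]: (7,2,2)
link7: (8,2,2)
link8: (9,2,2)
R 3-8 [J1]: (9,3,2)
C 0-2 [J2]: (9,3,3)
link9: (10,3,3)
C 9-5 [J2]: (10,3,4)
R 4-7 [J1]: (10,4,4)
C 4-0 [J2]: (10,4,5)
Grübler: 3·9 − 2·4 − 5 = 14

M = 14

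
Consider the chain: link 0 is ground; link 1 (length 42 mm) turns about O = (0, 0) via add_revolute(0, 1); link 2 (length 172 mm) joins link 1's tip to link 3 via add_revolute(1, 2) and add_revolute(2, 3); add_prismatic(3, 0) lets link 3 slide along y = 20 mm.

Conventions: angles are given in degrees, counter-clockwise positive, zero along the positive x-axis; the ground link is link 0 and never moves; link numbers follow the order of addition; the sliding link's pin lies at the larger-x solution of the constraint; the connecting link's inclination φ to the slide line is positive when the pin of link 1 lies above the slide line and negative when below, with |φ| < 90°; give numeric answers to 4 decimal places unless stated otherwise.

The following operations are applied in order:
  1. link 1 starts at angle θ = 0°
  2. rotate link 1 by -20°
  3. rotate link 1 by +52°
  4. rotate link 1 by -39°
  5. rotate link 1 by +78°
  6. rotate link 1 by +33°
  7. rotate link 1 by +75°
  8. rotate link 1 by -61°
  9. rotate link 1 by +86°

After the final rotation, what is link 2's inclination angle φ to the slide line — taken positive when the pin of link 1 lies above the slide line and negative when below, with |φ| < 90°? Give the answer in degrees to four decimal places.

geometry: r = 42 mm, L = 172 mm, e = 20 mm; θ starts at 0°
rotate link 1 by -20°: θ ← 0° -20° = -20°
rotate link 1 by +52°: θ ← -20° +52° = 32°
rotate link 1 by -39°: θ ← 32° -39° = -7°
rotate link 1 by +78°: θ ← -7° +78° = 71°
rotate link 1 by +33°: θ ← 71° +33° = 104°
rotate link 1 by +75°: θ ← 104° +75° = 179°
rotate link 1 by -61°: θ ← 179° -61° = 118°
rotate link 1 by +86°: θ ← 118° +86° = 204°
h = r sin θ − e = -17.082939 − 20 = -37.082939
sin φ = h / L = -37.082939 / 172 = -0.21559848
φ = arcsin(-0.21559848) = -12.450641°

-12.4506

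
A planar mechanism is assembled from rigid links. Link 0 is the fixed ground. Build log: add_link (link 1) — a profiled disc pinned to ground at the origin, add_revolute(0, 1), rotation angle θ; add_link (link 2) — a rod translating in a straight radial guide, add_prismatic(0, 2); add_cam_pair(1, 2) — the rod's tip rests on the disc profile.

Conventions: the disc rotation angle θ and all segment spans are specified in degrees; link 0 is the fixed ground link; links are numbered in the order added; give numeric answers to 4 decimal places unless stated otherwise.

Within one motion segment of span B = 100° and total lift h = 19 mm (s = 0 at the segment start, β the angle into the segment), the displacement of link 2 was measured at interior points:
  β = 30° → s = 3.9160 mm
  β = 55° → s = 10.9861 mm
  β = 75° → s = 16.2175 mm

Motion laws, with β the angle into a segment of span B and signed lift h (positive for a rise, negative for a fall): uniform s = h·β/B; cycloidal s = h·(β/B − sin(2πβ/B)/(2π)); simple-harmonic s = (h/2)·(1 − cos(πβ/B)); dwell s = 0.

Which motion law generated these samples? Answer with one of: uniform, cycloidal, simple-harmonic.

candidates at β/B = r: uniform s = h·r (linear in β); cycloidal s = h·(r − sin(2πr)/(2π)); simple-harmonic s = (h/2)(1 − cos(πr))
β=30°: printed 3.9160 | uniform 5.7000, cycloidal 2.8241, simple-harmonic 3.9160
β=55°: printed 10.9861 | uniform 10.4500, cycloidal 11.3845, simple-harmonic 10.9861
β=75°: printed 16.2175 | uniform 14.2500, cycloidal 17.2739, simple-harmonic 16.2175
only one law matches every sample → simple-harmonic

simple-harmonic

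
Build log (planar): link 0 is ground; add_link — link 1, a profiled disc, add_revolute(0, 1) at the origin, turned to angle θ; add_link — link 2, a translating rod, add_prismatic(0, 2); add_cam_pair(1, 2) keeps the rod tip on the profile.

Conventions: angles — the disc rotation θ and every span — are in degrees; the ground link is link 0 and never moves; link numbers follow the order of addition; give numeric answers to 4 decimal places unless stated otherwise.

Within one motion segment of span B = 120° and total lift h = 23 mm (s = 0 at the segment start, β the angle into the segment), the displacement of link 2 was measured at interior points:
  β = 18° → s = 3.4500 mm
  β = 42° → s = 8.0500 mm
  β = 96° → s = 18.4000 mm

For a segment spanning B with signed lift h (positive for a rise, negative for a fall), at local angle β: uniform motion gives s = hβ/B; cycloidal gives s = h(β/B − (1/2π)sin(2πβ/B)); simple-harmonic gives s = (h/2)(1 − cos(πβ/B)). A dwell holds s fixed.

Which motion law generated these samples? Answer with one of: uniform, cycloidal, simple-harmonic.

candidates at β/B = r: uniform s = h·r (linear in β); cycloidal s = h·(r − sin(2πr)/(2π)); simple-harmonic s = (h/2)(1 − cos(πr))
β=18°: printed 3.4500 | uniform 3.4500, cycloidal 0.4885, simple-harmonic 1.2534
β=42°: printed 8.0500 | uniform 8.0500, cycloidal 5.0885, simple-harmonic 6.2791
β=96°: printed 18.4000 | uniform 18.4000, cycloidal 21.8814, simple-harmonic 20.8037
only one law matches every sample → uniform

uniform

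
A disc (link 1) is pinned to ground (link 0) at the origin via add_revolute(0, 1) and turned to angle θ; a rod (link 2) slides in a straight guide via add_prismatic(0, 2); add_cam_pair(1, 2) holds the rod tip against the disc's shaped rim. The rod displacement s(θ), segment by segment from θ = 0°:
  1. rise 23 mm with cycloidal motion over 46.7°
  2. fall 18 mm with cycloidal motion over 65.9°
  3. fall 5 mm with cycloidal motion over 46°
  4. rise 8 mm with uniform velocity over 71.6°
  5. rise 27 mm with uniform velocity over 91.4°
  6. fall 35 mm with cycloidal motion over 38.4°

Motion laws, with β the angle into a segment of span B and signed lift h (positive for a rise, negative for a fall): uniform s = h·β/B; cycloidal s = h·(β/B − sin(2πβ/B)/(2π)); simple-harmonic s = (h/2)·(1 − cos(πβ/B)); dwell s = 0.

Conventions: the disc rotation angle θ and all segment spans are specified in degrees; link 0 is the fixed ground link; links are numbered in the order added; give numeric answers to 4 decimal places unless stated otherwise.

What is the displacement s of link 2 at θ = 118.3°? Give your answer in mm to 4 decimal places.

segment 1 (0° to 46.7°, cycloidal, h = 23) is passed completely: s = 0.0000 + (23) = 23.0000
segment 2 (46.7° to 112.6°, cycloidal, h = -18) is passed completely: s = 23.0000 + (-18) = 5.0000
θ = 118.3° falls in segment 3 (112.6° to 158.6°, cycloidal, h = -5): β = 118.3 − 112.6 = 5.7°, B = 46°; Δs = -5·(0.1239 − sin(2π·0.1239)/(2π)) = -0.0607; s = 5.0000 − 0.0607 = 4.9393

4.9393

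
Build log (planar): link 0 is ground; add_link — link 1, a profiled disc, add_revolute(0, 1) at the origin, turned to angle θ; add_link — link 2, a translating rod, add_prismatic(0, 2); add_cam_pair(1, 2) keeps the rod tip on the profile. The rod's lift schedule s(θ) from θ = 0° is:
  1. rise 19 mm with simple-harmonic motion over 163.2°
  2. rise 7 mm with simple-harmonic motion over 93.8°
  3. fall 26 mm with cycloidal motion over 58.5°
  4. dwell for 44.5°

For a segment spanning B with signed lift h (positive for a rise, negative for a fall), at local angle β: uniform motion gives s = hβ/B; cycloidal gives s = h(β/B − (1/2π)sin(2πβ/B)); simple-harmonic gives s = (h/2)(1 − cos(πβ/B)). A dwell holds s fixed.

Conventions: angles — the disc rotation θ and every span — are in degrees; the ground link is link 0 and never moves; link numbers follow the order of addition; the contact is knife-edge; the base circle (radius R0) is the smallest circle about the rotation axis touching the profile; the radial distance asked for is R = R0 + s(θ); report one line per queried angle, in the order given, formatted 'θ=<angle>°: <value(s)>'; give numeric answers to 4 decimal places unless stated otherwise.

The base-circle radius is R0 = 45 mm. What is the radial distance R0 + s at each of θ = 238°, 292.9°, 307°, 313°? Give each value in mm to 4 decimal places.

seg 1 [0°–163.2°] simple-harmonic, h=19: full span → s += 19 → s = 19.0000
seg 2 [163.2°–257°] simple-harmonic, h=7: θ=238° here. β=74.8, B=93.8. 7/2·(1 − cos(π·0.7974)) = 6.3149 → s = 25.3149
seg 2 [163.2°–257°] simple-harmonic, h=7: full span → s += 7 → s = 26.0000
seg 3 [257°–315.5°] cycloidal, h=-26: θ=292.9° here. β=35.9, B=58.5. -26·(0.6137 − sin(2π·0.6137)/(2π)) = -18.6662 → s = 7.3338
seg 3 [257°–315.5°] cycloidal, h=-26: θ=307° here. β=50, B=58.5. -26·(0.8547 − sin(2π·0.8547)/(2π)) = -25.4967 → s = 0.5033
seg 3 [257°–315.5°] cycloidal, h=-26: θ=313° here. β=56, B=58.5. -26·(0.9573 − sin(2π·0.9573)/(2π)) = -25.9867 → s = 0.0133
θ=238°: R = R0 + s = 45 + 25.3149 = 70.3149
θ=292.9°: R = R0 + s = 45 + 7.3338 = 52.3338
θ=307°: R = R0 + s = 45 + 0.5033 = 45.5033
θ=313°: R = R0 + s = 45 + 0.0133 = 45.0133

θ=238°: 70.3149
θ=292.9°: 52.3338
θ=307°: 45.5033
θ=313°: 45.0133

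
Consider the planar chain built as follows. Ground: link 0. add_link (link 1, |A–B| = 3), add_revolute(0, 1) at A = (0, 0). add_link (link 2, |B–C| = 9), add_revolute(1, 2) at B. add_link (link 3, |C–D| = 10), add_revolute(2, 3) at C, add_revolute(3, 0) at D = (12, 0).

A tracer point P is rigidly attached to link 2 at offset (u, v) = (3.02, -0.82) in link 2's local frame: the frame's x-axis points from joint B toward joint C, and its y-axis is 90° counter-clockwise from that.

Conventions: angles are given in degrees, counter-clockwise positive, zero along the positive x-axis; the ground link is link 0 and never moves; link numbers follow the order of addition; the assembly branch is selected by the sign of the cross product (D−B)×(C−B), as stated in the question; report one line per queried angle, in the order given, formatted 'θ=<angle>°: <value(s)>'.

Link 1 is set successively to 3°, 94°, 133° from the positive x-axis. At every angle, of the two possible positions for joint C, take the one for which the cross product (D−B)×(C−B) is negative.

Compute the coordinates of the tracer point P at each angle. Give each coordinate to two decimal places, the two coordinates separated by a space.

A=(0,0), D=(12.00,0)
θ=3°: B = A + 3.00·(cos3°, sin3°) = (2.9959, 0.1570)
θ=3°: |BD| = 9.0055
θ=3°: circle(B,9.00) ∩ circle(D,10.00): a=3.4478, h=8.3134
θ=3°:   candidates: C₊=(6.5881,8.4090) cross=74.866; C₋=(6.2982,-8.2152) cross=-74.866
θ=3°:   branch - wants cross < 0 → take C=(6.2982,-8.2152) (cross=-74.866)
θ=3°: ex = (C−B)/|BC| = (0.3669,-0.9302); ey = (0.9302,0.3669)
θ=3°: P = B + 3.02·ex + -0.82·ey = (3.3412,-2.9532)
θ=94°: B = A + 3.00·(cos94°, sin94°) = (-0.2093, 2.9927)
θ=94°: |BD| = 12.5707
θ=94°: circle(B,9.00) ∩ circle(D,10.00): a=5.5296, h=7.1009
θ=94°:   candidates: C₊=(6.8519,8.5730) cross=89.264; C₋=(3.4709,-5.2205) cross=-89.264
θ=94°:   branch - wants cross < 0 → take C=(3.4709,-5.2205) (cross=-89.264)
θ=94°: ex = (C−B)/|BC| = (0.4089,-0.9126); ey = (0.9126,0.4089)
θ=94°: P = B + 3.02·ex + -0.82·ey = (0.2773,-0.0986)
θ=133°: B = A + 3.00·(cos133°, sin133°) = (-2.0460, 2.1941)
θ=133°: |BD| = 14.2163
θ=133°: circle(B,9.00) ∩ circle(D,10.00): a=6.4399, h=6.2871
θ=133°:   candidates: C₊=(5.2871,7.4119) cross=89.379; C₋=(3.3465,-5.0116) cross=-89.379
θ=133°:   branch - wants cross < 0 → take C=(3.3465,-5.0116) (cross=-89.379)
θ=133°: ex = (C−B)/|BC| = (0.5992,-0.8006); ey = (0.8006,0.5992)
θ=133°: P = B + 3.02·ex + -0.82·ey = (-0.8930,-0.7151)

θ=3°: 3.34 -2.95
θ=94°: 0.28 -0.10
θ=133°: -0.89 -0.72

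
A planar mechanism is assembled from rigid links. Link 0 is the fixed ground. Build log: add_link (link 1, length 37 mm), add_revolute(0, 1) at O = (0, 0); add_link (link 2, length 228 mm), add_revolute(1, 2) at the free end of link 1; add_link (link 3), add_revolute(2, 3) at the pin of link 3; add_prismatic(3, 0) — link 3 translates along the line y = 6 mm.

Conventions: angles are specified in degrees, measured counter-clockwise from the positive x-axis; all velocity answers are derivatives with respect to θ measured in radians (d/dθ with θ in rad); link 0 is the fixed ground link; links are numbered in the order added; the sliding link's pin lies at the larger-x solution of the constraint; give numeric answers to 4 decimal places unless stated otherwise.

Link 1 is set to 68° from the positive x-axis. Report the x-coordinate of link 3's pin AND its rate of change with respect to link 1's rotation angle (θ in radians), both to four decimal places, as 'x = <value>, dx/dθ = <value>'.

geometry: r = 37 mm, L = 228 mm, e = 6 mm
crank pin P = (r cos θ, r sin θ) = (13.860444, 34.305803)
h = r sin θ − e = 34.305803 − 6 = 28.305803
x = r cos θ + √(L² − h²) = 13.860444 + 226.236119 = 240.096563
dx/dθ = −r sin θ − h·r cos θ/√(L² − h²) (θ in radians; h = 28.305803) = -36.039969

x = 240.0966, dx/dθ = -36.0400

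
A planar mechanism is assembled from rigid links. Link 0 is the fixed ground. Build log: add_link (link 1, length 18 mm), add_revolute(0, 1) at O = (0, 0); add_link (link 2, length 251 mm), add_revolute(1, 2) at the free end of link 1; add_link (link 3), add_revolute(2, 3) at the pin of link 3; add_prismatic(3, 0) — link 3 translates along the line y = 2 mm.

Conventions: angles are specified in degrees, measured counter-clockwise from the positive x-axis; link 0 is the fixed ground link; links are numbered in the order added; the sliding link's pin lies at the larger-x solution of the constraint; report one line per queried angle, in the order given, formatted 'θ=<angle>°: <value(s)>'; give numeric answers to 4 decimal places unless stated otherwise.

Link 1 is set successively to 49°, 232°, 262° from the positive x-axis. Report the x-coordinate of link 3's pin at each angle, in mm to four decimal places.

geometry: r = 18 mm, L = 251 mm, e = 2 mm
θ=49°: crank pin P = (r cos θ, r sin θ) = (11.809063, 13.584772)
θ=49°: h = r sin θ − e = 13.584772 − 2 = 11.584772
θ=49°: x = r cos θ + √(L² − h²) = 11.809063 + 250.732513 = 262.541575
θ=232°: crank pin P = (r cos θ, r sin θ) = (-11.081907, -14.184194)
θ=232°: h = r sin θ − e = -14.184194 − 2 = -16.184194
θ=232°: x = r cos θ + √(L² − h²) = -11.081907 + 250.477687 = 239.395781
θ=262°: crank pin P = (r cos θ, r sin θ) = (-2.505116, -17.824825)
θ=262°: h = r sin θ − e = -17.824825 − 2 = -19.824825
θ=262°: x = r cos θ + √(L² − h²) = -2.505116 + 250.215859 = 247.710744

θ=49°: 262.5416
θ=232°: 239.3958
θ=262°: 247.7107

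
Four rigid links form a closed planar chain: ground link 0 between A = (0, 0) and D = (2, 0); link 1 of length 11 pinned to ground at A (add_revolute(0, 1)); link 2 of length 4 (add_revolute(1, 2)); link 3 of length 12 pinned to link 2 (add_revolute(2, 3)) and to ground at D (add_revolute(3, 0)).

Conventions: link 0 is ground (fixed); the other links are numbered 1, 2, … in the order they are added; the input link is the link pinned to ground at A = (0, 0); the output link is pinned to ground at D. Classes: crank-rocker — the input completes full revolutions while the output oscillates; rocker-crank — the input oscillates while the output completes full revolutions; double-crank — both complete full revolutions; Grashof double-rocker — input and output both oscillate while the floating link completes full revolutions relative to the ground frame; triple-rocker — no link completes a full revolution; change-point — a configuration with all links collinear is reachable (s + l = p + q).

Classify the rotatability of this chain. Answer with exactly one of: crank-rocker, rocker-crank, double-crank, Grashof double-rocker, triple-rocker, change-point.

lengths: ground=2, input=11, coupler=4, output=12
sorted: s=2 (shortest), l=12 (longest), p+q=15
s + l = 14 vs p + q = 15
s + l < p + q (Grashof) with shortest = ground link → double-crank

double-crank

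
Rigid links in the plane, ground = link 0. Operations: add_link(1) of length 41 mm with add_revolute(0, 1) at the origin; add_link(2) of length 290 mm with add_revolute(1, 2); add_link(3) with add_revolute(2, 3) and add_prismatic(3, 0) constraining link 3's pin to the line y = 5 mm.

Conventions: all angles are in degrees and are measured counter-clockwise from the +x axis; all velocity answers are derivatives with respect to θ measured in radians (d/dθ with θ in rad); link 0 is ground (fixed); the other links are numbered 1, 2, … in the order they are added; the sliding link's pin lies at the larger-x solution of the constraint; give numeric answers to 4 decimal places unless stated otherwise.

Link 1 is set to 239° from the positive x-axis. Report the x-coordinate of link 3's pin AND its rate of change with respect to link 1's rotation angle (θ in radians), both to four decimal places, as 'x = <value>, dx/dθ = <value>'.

geometry: r = 41 mm, L = 290 mm, e = 5 mm
crank pin P = (r cos θ, r sin θ) = (-21.116561, -35.143859)
h = r sin θ − e = -35.143859 − 5 = -40.143859
x = r cos θ + √(L² − h²) = -21.116561 + 287.208061 = 266.091500
dx/dθ = −r sin θ − h·r cos θ/√(L² − h²) (θ in radians; h = -40.143859) = 32.192340

x = 266.0915, dx/dθ = 32.1923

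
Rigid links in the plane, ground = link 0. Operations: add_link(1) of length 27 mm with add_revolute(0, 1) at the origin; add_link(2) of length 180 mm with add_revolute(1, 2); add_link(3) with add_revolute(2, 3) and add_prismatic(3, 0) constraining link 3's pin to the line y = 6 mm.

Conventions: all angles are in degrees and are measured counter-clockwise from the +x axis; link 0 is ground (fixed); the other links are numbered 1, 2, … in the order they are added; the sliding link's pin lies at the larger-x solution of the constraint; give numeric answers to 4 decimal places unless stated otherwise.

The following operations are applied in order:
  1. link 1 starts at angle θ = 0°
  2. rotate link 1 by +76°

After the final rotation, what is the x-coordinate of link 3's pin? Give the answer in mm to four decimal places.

geometry: r = 27 mm, L = 180 mm, e = 6 mm; θ starts at 0°
rotate link 1 by +76°: θ ← 0° +76° = 76°
crank pin P = (r cos θ, r sin θ) = (6.531891, 26.197985)
h = r sin θ − e = 26.197985 − 6 = 20.197985
x = r cos θ + √(L² − h²) = 6.531891 + 178.863192 = 185.395083

185.3951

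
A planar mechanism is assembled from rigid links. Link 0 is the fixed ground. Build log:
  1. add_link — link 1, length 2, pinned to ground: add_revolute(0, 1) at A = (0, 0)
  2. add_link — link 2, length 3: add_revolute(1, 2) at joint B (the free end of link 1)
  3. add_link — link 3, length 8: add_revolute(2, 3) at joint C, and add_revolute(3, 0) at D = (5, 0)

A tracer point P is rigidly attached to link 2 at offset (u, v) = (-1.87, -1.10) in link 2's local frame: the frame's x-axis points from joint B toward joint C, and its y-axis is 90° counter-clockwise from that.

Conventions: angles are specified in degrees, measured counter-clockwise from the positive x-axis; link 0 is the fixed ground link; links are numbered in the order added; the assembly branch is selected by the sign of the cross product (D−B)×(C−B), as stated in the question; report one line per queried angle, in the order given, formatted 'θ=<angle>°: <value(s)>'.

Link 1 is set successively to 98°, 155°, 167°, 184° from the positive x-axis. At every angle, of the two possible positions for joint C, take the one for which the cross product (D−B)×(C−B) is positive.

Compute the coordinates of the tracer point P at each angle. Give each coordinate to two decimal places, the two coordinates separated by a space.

A=(0,0), D=(5.00,0)
θ=98°: B = A + 2.00·(cos98°, sin98°) = (-0.2783, 1.9805)
θ=98°: |BD| = 5.6377
θ=98°: circle(B,3.00) ∩ circle(D,8.00): a=-2.0590, h=2.1818
θ=98°:   candidates: C₊=(-1.4397,4.7466) cross=12.300; C₋=(-2.9726,0.6611) cross=-12.300
θ=98°:   branch + wants cross > 0 → take C=(-1.4397,4.7466) (cross=12.300)
θ=98°: ex = (C−B)/|BC| = (-0.3871,0.9220); ey = (-0.9220,-0.3871)
θ=98°: P = B + -1.87·ex + -1.10·ey = (1.4598,0.6822)
θ=155°: B = A + 2.00·(cos155°, sin155°) = (-1.8126, 0.8452)
θ=155°: |BD| = 6.8648
θ=155°: circle(B,3.00) ∩ circle(D,8.00): a=-0.5735, h=2.9447
θ=155°:   candidates: C₊=(-2.0192,3.8381) cross=20.215; C₋=(-2.7443,-2.0064) cross=-20.215
θ=155°:   branch + wants cross > 0 → take C=(-2.0192,3.8381) (cross=20.215)
θ=155°: ex = (C−B)/|BC| = (-0.0689,0.9976); ey = (-0.9976,-0.0689)
θ=155°: P = B + -1.87·ex + -1.10·ey = (-0.5865,-0.9446)
θ=167°: B = A + 2.00·(cos167°, sin167°) = (-1.9487, 0.4499)
θ=167°: |BD| = 6.9633
θ=167°: circle(B,3.00) ∩ circle(D,8.00): a=-0.4676, h=2.9633
θ=167°:   candidates: C₊=(-2.2239,3.4373) cross=20.635; C₋=(-2.6069,-2.4770) cross=-20.635
θ=167°:   branch + wants cross > 0 → take C=(-2.2239,3.4373) (cross=20.635)
θ=167°: ex = (C−B)/|BC| = (-0.0917,0.9958); ey = (-0.9958,-0.0917)
θ=167°: P = B + -1.87·ex + -1.10·ey = (-0.6818,-1.3113)
θ=184°: B = A + 2.00·(cos184°, sin184°) = (-1.9951, -0.1395)
θ=184°: |BD| = 6.9965
θ=184°: circle(B,3.00) ∩ circle(D,8.00): a=-0.4323, h=2.9687
θ=184°:   candidates: C₊=(-2.4865,2.8200) cross=20.771; C₋=(-2.3681,-3.1162) cross=-20.771
θ=184°:   branch + wants cross > 0 → take C=(-2.4865,2.8200) (cross=20.771)
θ=184°: ex = (C−B)/|BC| = (-0.1638,0.9865); ey = (-0.9865,-0.1638)
θ=184°: P = B + -1.87·ex + -1.10·ey = (-0.6037,-1.8041)

θ=98°: 1.46 0.68
θ=155°: -0.59 -0.94
θ=167°: -0.68 -1.31
θ=184°: -0.60 -1.80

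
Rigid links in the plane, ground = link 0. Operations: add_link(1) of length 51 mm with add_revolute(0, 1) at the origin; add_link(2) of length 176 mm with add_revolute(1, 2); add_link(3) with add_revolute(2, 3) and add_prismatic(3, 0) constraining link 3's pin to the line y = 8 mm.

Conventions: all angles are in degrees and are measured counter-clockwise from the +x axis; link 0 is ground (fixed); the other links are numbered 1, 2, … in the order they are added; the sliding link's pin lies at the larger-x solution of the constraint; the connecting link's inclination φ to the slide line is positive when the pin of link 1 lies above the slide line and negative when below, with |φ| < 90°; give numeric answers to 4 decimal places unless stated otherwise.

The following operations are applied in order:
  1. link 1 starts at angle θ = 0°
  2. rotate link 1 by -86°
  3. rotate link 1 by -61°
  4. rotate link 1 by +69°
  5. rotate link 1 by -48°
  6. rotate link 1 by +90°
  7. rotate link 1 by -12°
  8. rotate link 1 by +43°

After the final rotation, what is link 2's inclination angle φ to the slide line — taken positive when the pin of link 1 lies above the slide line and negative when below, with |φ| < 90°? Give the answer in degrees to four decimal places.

geometry: r = 51 mm, L = 176 mm, e = 8 mm; θ starts at 0°
rotate link 1 by -86°: θ ← 0° -86° = -86°
rotate link 1 by -61°: θ ← -86° -61° = -147°
rotate link 1 by +69°: θ ← -147° +69° = -78°
rotate link 1 by -48°: θ ← -78° -48° = -126°
rotate link 1 by +90°: θ ← -126° +90° = -36°
rotate link 1 by -12°: θ ← -36° -12° = -48°
rotate link 1 by +43°: θ ← -48° +43° = -5°
h = r sin θ − e = -4.444943 − 8 = -12.444943
sin φ = h / L = -12.444943 / 176 = -0.07070990
φ = arcsin(-0.07070990) = -4.054763°

-4.0548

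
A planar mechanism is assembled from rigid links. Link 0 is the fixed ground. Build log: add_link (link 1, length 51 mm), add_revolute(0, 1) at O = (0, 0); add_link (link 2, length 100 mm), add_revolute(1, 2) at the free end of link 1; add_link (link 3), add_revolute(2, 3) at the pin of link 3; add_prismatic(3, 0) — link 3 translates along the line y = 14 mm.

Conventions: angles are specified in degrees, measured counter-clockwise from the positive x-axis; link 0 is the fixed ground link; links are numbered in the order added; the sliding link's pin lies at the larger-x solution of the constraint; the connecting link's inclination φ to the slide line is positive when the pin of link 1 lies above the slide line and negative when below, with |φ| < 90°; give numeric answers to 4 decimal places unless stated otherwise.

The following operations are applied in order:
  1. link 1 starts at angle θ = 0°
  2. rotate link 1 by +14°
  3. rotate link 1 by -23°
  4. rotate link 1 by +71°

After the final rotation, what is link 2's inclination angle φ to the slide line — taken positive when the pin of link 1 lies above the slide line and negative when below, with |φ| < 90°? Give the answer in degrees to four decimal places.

geometry: r = 51 mm, L = 100 mm, e = 14 mm; θ starts at 0°
rotate link 1 by +14°: θ ← 0° +14° = 14°
rotate link 1 by -23°: θ ← 14° -23° = -9°
rotate link 1 by +71°: θ ← -9° +71° = 62°
h = r sin θ − e = 45.030327 − 14 = 31.030327
sin φ = h / L = 31.030327 / 100 = 0.31030327
φ = arcsin(0.31030327) = 18.077508°

18.0775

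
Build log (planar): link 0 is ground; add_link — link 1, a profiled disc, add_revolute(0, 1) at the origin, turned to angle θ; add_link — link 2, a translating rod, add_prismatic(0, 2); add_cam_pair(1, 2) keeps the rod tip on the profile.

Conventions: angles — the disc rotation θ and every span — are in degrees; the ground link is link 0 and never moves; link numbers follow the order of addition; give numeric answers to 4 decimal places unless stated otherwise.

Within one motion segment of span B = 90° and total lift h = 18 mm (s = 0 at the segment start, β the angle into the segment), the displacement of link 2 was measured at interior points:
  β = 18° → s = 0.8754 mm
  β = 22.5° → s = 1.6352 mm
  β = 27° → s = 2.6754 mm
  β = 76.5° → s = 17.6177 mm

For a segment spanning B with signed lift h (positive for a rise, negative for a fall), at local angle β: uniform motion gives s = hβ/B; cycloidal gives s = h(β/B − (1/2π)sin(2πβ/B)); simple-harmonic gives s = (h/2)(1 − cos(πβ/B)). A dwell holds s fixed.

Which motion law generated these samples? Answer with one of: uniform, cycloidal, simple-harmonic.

candidates at β/B = r: uniform s = h·r (linear in β); cycloidal s = h·(r − sin(2πr)/(2π)); simple-harmonic s = (h/2)(1 − cos(πr))
β=18°: printed 0.8754 | uniform 3.6000, cycloidal 0.8754, simple-harmonic 1.7188
β=22.5°: printed 1.6352 | uniform 4.5000, cycloidal 1.6352, simple-harmonic 2.6360
β=27°: printed 2.6754 | uniform 5.4000, cycloidal 2.6754, simple-harmonic 3.7099
β=76.5°: printed 17.6177 | uniform 15.3000, cycloidal 17.6177, simple-harmonic 17.0191
only one law matches every sample → cycloidal

cycloidal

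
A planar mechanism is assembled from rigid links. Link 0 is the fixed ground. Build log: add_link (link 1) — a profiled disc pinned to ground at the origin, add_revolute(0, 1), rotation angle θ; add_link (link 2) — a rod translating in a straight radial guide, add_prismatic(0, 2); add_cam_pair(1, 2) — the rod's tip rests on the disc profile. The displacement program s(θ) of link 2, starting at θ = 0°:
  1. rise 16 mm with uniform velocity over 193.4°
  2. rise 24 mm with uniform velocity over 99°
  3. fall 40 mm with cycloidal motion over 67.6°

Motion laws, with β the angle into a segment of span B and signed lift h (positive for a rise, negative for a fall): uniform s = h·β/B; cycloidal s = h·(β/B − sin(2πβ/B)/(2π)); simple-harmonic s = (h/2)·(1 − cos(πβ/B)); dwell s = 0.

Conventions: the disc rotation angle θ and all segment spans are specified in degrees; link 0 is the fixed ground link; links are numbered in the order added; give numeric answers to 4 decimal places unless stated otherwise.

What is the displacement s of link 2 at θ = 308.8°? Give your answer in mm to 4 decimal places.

seg 1 [0°–193.4°] uniform, h=16: full span → s += 16 → s = 16.0000
seg 2 [193.4°–292.4°] uniform, h=24: full span → s += 24 → s = 40.0000
seg 3 [292.4°–360°] cycloidal, h=-40: θ=308.8° here. β=16.4, B=67.6. -40·(0.2426 − sin(2π·0.2426)/(2π)) = -3.3448 → s = 36.6552

36.6552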